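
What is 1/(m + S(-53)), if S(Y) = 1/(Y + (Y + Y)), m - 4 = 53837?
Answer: 159/8560718 ≈ 1.8573e-5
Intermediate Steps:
m = 53841 (m = 4 + 53837 = 53841)
S(Y) = 1/(3*Y) (S(Y) = 1/(Y + 2*Y) = 1/(3*Y))
1/(m + S(-53)) = 1/(53841 + (⅓)/(-53)) = 1/(53841 + (⅓)*(-1/53)) = 1/(53841 - 1/159) = 1/(8560718/159) = 159/8560718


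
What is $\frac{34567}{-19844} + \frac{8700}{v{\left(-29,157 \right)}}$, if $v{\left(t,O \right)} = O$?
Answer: $\frac{167215781}{3115508} \approx 53.672$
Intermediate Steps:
$\frac{34567}{-19844} + \frac{8700}{v{\left(-29,157 \right)}} = \frac{34567}{-19844} + \frac{8700}{157} = 34567 \left(- \frac{1}{19844}\right) + 8700 \cdot \frac{1}{157} = - \frac{34567}{19844} + \frac{8700}{157} = \frac{167215781}{3115508}$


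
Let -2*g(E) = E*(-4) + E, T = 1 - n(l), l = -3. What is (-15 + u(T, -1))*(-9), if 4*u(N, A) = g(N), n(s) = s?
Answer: 243/2 ≈ 121.50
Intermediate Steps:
T = 4 (T = 1 - 1*(-3) = 1 + 3 = 4)
g(E) = 3*E/2 (g(E) = -(E*(-4) + E)/2 = -(-4*E + E)/2 = -(-3)*E/2 = 3*E/2)
u(N, A) = 3*N/8 (u(N, A) = (3*N/2)/4 = 3*N/8)
(-15 + u(T, -1))*(-9) = (-15 + (3/8)*4)*(-9) = (-15 + 3/2)*(-9) = -27/2*(-9) = 243/2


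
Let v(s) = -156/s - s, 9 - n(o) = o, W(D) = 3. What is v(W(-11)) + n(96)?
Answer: -142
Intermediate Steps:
n(o) = 9 - o
v(s) = -s - 156/s
v(W(-11)) + n(96) = (-1*3 - 156/3) + (9 - 1*96) = (-3 - 156*1/3) + (9 - 96) = (-3 - 52) - 87 = -55 - 87 = -142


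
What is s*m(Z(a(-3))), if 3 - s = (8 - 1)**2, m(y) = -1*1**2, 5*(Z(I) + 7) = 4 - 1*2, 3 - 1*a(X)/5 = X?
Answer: 46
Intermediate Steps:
a(X) = 15 - 5*X
Z(I) = -33/5 (Z(I) = -7 + (4 - 1*2)/5 = -7 + (4 - 2)/5 = -7 + (1/5)*2 = -7 + 2/5 = -33/5)
m(y) = -1 (m(y) = -1*1 = -1)
s = -46 (s = 3 - (8 - 1)**2 = 3 - 1*7**2 = 3 - 1*49 = 3 - 49 = -46)
s*m(Z(a(-3))) = -46*(-1) = 46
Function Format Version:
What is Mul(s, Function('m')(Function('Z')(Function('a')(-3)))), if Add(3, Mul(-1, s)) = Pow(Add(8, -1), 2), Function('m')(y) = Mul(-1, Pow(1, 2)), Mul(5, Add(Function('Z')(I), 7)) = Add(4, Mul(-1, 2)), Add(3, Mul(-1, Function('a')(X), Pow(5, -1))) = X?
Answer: 46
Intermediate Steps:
Function('a')(X) = Add(15, Mul(-5, X))
Function('Z')(I) = Rational(-33, 5) (Function('Z')(I) = Add(-7, Mul(Rational(1, 5), Add(4, Mul(-1, 2)))) = Add(-7, Mul(Rational(1, 5), Add(4, -2))) = Add(-7, Mul(Rational(1, 5), 2)) = Add(-7, Rational(2, 5)) = Rational(-33, 5))
Function('m')(y) = -1 (Function('m')(y) = Mul(-1, 1) = -1)
s = -46 (s = Add(3, Mul(-1, Pow(Add(8, -1), 2))) = Add(3, Mul(-1, Pow(7, 2))) = Add(3, Mul(-1, 49)) = Add(3, -49) = -46)
Mul(s, Function('m')(Function('Z')(Function('a')(-3)))) = Mul(-46, -1) = 46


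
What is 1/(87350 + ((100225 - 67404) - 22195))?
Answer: 1/97976 ≈ 1.0207e-5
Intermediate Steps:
1/(87350 + ((100225 - 67404) - 22195)) = 1/(87350 + (32821 - 22195)) = 1/(87350 + 10626) = 1/97976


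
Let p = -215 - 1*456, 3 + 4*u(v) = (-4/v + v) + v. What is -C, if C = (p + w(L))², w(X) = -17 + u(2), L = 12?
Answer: -7579009/16 ≈ -4.7369e+5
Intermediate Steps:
u(v) = -¾ + v/2 - 1/v (u(v) = -¾ + ((-4/v + v) + v)/4 = -¾ + ((v - 4/v) + v)/4 = -¾ + (-4/v + 2*v)/4 = -¾ + (v/2 - 1/v) = -¾ + v/2 - 1/v)
w(X) = -69/4 (w(X) = -17 + (-¾ + (½)*2 - 1/2) = -17 + (-¾ + 1 - 1*½) = -17 + (-¾ + 1 - ½) = -17 - ¼ = -69/4)
p = -671 (p = -215 - 456 = -671)
C = 7579009/16 (C = (-671 - 69/4)² = (-2753/4)² = 7579009/16 ≈ 4.7369e+5)
-C = -1*7579009/16 = -7579009/16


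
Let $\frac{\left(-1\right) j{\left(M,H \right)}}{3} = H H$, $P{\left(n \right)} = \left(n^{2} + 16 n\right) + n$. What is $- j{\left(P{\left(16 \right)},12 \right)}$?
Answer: $432$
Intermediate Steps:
$P{\left(n \right)} = n^{2} + 17 n$
$j{\left(M,H \right)} = - 3 H^{2}$ ($j{\left(M,H \right)} = - 3 H H = - 3 H^{2}$)
$- j{\left(P{\left(16 \right)},12 \right)} = - \left(-3\right) 12^{2} = - \left(-3\right) 144 = \left(-1\right) \left(-432\right) = 432$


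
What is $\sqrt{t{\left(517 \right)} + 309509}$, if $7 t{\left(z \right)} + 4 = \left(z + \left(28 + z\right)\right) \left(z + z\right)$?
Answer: $\sqrt{466381} \approx 682.92$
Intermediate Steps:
$t{\left(z \right)} = - \frac{4}{7} + \frac{2 z \left(28 + 2 z\right)}{7}$ ($t{\left(z \right)} = - \frac{4}{7} + \frac{\left(z + \left(28 + z\right)\right) \left(z + z\right)}{7} = - \frac{4}{7} + \frac{\left(28 + 2 z\right) 2 z}{7} = - \frac{4}{7} + \frac{2 z \left(28 + 2 z\right)}{7}$)
$\sqrt{t{\left(517 \right)} + 309509} = \sqrt{\left(- \frac{4}{7} + 8 \cdot 517 + \frac{4 \cdot 517^{2}}{7}\right) + 309509} = \sqrt{\left(- \frac{4}{7} + 4136 + \frac{4}{7} \cdot 267289\right) + 309509} = \sqrt{\left(- \frac{4}{7} + 4136 + \frac{1069156}{7}\right) + 309509} = \sqrt{156872 + 309509} = \sqrt{466381}$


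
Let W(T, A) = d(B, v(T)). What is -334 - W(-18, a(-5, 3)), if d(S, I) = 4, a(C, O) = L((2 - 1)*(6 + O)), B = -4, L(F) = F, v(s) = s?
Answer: -338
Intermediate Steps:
a(C, O) = 6 + O (a(C, O) = (2 - 1)*(6 + O) = 1*(6 + O) = 6 + O)
W(T, A) = 4
-334 - W(-18, a(-5, 3)) = -334 - 1*4 = -334 - 4 = -338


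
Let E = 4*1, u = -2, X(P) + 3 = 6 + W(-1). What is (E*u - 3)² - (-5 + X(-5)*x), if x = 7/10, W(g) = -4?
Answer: 1267/10 ≈ 126.70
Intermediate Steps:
x = 7/10 (x = 7*(⅒) = 7/10 ≈ 0.70000)
X(P) = -1 (X(P) = -3 + (6 - 4) = -3 + 2 = -1)
E = 4
(E*u - 3)² - (-5 + X(-5)*x) = (4*(-2) - 3)² - (-5 - 1*7/10) = (-8 - 3)² - (-5 - 7/10) = (-11)² - 1*(-57/10) = 121 + 57/10 = 1267/10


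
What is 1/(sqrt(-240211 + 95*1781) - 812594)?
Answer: -406297/330154539926 - I*sqrt(17754)/330154539926 ≈ -1.2306e-6 - 4.0358e-10*I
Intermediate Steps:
1/(sqrt(-240211 + 95*1781) - 812594) = 1/(sqrt(-240211 + 169195) - 812594) = 1/(sqrt(-71016) - 812594) = 1/(2*I*sqrt(17754) - 812594) = 1/(-812594 + 2*I*sqrt(17754))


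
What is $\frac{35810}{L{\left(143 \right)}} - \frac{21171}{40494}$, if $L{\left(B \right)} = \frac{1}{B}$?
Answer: $\frac{69120956283}{13498} \approx 5.1208 \cdot 10^{6}$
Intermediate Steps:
$\frac{35810}{L{\left(143 \right)}} - \frac{21171}{40494} = \frac{35810}{\frac{1}{143}} - \frac{21171}{40494} = 35810 \frac{1}{\frac{1}{143}} - \frac{7057}{13498} = 35810 \cdot 143 - \frac{7057}{13498} = 5120830 - \frac{7057}{13498} = \frac{69120956283}{13498}$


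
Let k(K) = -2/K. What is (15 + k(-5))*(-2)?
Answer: -154/5 ≈ -30.800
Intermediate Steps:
(15 + k(-5))*(-2) = (15 - 2/(-5))*(-2) = (15 - 2*(-1/5))*(-2) = (15 + 2/5)*(-2) = (77/5)*(-2) = -154/5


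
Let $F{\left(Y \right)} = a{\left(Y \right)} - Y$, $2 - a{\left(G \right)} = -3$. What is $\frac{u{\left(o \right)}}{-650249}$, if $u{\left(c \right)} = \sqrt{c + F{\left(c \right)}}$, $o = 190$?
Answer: $- \frac{\sqrt{5}}{650249} \approx -3.4388 \cdot 10^{-6}$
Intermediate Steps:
$a{\left(G \right)} = 5$ ($a{\left(G \right)} = 2 - -3 = 2 + 3 = 5$)
$F{\left(Y \right)} = 5 - Y$
$u{\left(c \right)} = \sqrt{5}$ ($u{\left(c \right)} = \sqrt{c - \left(-5 + c\right)} = \sqrt{5}$)
$\frac{u{\left(o \right)}}{-650249} = \frac{\sqrt{5}}{-650249} = \sqrt{5} \left(- \frac{1}{650249}\right) = - \frac{\sqrt{5}}{650249}$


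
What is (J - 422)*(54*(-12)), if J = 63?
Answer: 232632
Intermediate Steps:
(J - 422)*(54*(-12)) = (63 - 422)*(54*(-12)) = -359*(-648) = 232632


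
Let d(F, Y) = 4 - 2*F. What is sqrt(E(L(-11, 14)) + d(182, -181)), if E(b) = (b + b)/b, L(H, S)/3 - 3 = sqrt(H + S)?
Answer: I*sqrt(358) ≈ 18.921*I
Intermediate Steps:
L(H, S) = 9 + 3*sqrt(H + S)
E(b) = 2 (E(b) = (2*b)/b = 2)
sqrt(E(L(-11, 14)) + d(182, -181)) = sqrt(2 + (4 - 2*182)) = sqrt(2 + (4 - 364)) = sqrt(2 - 360) = sqrt(-358) = I*sqrt(358)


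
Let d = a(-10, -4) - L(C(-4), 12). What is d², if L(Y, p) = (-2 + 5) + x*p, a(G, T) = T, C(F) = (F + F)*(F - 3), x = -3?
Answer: 841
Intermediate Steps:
C(F) = 2*F*(-3 + F) (C(F) = (2*F)*(-3 + F) = 2*F*(-3 + F))
L(Y, p) = 3 - 3*p (L(Y, p) = (-2 + 5) - 3*p = 3 - 3*p)
d = 29 (d = -4 - (3 - 3*12) = -4 - (3 - 36) = -4 - 1*(-33) = -4 + 33 = 29)
d² = 29² = 841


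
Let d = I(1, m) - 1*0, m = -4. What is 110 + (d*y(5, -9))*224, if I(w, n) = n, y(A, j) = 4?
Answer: -3474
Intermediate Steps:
d = -4 (d = -4 - 1*0 = -4 + 0 = -4)
110 + (d*y(5, -9))*224 = 110 - 4*4*224 = 110 - 16*224 = 110 - 3584 = -3474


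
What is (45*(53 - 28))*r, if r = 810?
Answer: 911250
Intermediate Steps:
(45*(53 - 28))*r = (45*(53 - 28))*810 = (45*25)*810 = 1125*810 = 911250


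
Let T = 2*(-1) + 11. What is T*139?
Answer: 1251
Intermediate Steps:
T = 9 (T = -2 + 11 = 9)
T*139 = 9*139 = 1251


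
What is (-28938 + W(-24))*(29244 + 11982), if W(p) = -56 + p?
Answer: -1196296068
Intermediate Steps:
(-28938 + W(-24))*(29244 + 11982) = (-28938 + (-56 - 24))*(29244 + 11982) = (-28938 - 80)*41226 = -29018*41226 = -1196296068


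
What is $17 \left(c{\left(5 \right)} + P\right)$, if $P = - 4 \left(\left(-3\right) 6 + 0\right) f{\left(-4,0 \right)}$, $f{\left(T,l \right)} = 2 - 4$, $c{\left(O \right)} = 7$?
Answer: $-2329$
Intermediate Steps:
$f{\left(T,l \right)} = -2$ ($f{\left(T,l \right)} = 2 - 4 = -2$)
$P = -144$ ($P = - 4 \left(\left(-3\right) 6 + 0\right) \left(-2\right) = - 4 \left(-18 + 0\right) \left(-2\right) = \left(-4\right) \left(-18\right) \left(-2\right) = 72 \left(-2\right) = -144$)
$17 \left(c{\left(5 \right)} + P\right) = 17 \left(7 - 144\right) = 17 \left(-137\right) = -2329$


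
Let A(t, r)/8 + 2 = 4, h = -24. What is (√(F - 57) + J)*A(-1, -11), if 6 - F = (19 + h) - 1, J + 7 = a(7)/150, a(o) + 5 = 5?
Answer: -112 + 48*I*√5 ≈ -112.0 + 107.33*I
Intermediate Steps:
a(o) = 0 (a(o) = -5 + 5 = 0)
A(t, r) = 16 (A(t, r) = -16 + 8*4 = -16 + 32 = 16)
J = -7 (J = -7 + 0/150 = -7 + 0*(1/150) = -7 + 0 = -7)
F = 12 (F = 6 - ((19 - 24) - 1) = 6 - (-5 - 1) = 6 - 1*(-6) = 6 + 6 = 12)
(√(F - 57) + J)*A(-1, -11) = (√(12 - 57) - 7)*16 = (√(-45) - 7)*16 = (3*I*√5 - 7)*16 = (-7 + 3*I*√5)*16 = -112 + 48*I*√5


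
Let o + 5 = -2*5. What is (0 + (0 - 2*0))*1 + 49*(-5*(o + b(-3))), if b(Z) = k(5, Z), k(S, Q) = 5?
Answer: 2450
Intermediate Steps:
o = -15 (o = -5 - 2*5 = -5 - 10 = -15)
b(Z) = 5
(0 + (0 - 2*0))*1 + 49*(-5*(o + b(-3))) = (0 + (0 - 2*0))*1 + 49*(-5*(-15 + 5)) = (0 + (0 + 0))*1 + 49*(-5*(-10)) = (0 + 0)*1 + 49*50 = 0*1 + 2450 = 0 + 2450 = 2450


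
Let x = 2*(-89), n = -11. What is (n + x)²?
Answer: 35721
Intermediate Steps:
x = -178
(n + x)² = (-11 - 178)² = (-189)² = 35721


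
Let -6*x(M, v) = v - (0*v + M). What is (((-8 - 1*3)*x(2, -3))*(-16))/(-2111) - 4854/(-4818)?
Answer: 4770077/5085399 ≈ 0.93799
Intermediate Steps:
x(M, v) = -v/6 + M/6 (x(M, v) = -(v - (0*v + M))/6 = -(v - (0 + M))/6 = -(v - M)/6 = -v/6 + M/6)
(((-8 - 1*3)*x(2, -3))*(-16))/(-2111) - 4854/(-4818) = (((-8 - 1*3)*(-⅙*(-3) + (⅙)*2))*(-16))/(-2111) - 4854/(-4818) = (((-8 - 3)*(½ + ⅓))*(-16))*(-1/2111) - 4854*(-1/4818) = (-11*⅚*(-16))*(-1/2111) + 809/803 = -55/6*(-16)*(-1/2111) + 809/803 = (440/3)*(-1/2111) + 809/803 = -440/6333 + 809/803 = 4770077/5085399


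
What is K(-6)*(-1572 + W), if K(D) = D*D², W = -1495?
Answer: 662472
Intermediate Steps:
K(D) = D³
K(-6)*(-1572 + W) = (-6)³*(-1572 - 1495) = -216*(-3067) = 662472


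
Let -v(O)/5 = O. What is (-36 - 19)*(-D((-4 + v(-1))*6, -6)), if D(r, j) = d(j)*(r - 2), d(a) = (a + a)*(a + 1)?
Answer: 13200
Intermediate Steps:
d(a) = 2*a*(1 + a) (d(a) = (2*a)*(1 + a) = 2*a*(1 + a))
v(O) = -5*O
D(r, j) = 2*j*(1 + j)*(-2 + r) (D(r, j) = (2*j*(1 + j))*(r - 2) = (2*j*(1 + j))*(-2 + r) = 2*j*(1 + j)*(-2 + r))
(-36 - 19)*(-D((-4 + v(-1))*6, -6)) = (-36 - 19)*(-2*(-6)*(1 - 6)*(-2 + (-4 - 5*(-1))*6)) = -(-55)*2*(-6)*(-5)*(-2 + (-4 + 5)*6) = -(-55)*2*(-6)*(-5)*(-2 + 1*6) = -(-55)*2*(-6)*(-5)*(-2 + 6) = -(-55)*2*(-6)*(-5)*4 = -(-55)*240 = -55*(-240) = 13200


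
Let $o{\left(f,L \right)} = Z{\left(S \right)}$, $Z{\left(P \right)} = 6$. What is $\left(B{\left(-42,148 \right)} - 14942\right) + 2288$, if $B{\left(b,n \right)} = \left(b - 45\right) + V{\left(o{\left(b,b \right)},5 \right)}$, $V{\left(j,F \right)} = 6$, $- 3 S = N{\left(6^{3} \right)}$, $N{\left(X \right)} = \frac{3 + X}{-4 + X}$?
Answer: $-12735$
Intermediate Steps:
$N{\left(X \right)} = \frac{3 + X}{-4 + X}$
$S = - \frac{73}{212}$ ($S = - \frac{\frac{1}{-4 + 6^{3}} \left(3 + 6^{3}\right)}{3} = - \frac{\frac{1}{-4 + 216} \left(3 + 216\right)}{3} = - \frac{\frac{1}{212} \cdot 219}{3} = \left(- \frac{1}{3}\right) \frac{219}{212} = - \frac{73}{212} \approx -0.34434$)
$o{\left(f,L \right)} = 6$
$B{\left(b,n \right)} = -39 + b$ ($B{\left(b,n \right)} = \left(b - 45\right) + 6 = \left(-45 + b\right) + 6 = -39 + b$)
$\left(B{\left(-42,148 \right)} - 14942\right) + 2288 = \left(\left(-39 - 42\right) - 14942\right) + 2288 = \left(-81 - 14942\right) + 2288 = -15023 + 2288 = -12735$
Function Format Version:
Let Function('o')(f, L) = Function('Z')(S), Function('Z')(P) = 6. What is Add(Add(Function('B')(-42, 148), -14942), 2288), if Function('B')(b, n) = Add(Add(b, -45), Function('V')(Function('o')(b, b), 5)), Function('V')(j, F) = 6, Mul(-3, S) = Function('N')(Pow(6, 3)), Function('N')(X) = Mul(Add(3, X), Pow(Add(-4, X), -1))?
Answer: -12735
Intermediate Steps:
Function('N')(X) = Mul(Pow(Add(-4, X), -1), Add(3, X))
S = Rational(-73, 212) (S = Mul(Rational(-1, 3), Mul(Pow(Add(-4, Pow(6, 3)), -1), Add(3, Pow(6, 3)))) = Mul(Rational(-1, 3), Mul(Pow(Add(-4, 216), -1), Add(3, 216))) = Mul(Rational(-1, 3), Mul(Pow(212, -1), 219)) = Mul(Rational(-1, 3), Mul(Rational(1, 212), 219)) = Mul(Rational(-1, 3), Rational(219, 212)) = Rational(-73, 212) ≈ -0.34434)
Function('o')(f, L) = 6
Function('B')(b, n) = Add(-39, b) (Function('B')(b, n) = Add(Add(b, -45), 6) = Add(Add(-45, b), 6) = Add(-39, b))
Add(Add(Function('B')(-42, 148), -14942), 2288) = Add(Add(Add(-39, -42), -14942), 2288) = Add(Add(-81, -14942), 2288) = Add(-15023, 2288) = -12735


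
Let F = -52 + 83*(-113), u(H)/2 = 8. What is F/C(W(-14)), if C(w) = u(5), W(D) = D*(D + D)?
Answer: -9431/16 ≈ -589.44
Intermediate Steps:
u(H) = 16 (u(H) = 2*8 = 16)
W(D) = 2*D² (W(D) = D*(2*D) = 2*D²)
C(w) = 16
F = -9431 (F = -52 - 9379 = -9431)
F/C(W(-14)) = -9431/16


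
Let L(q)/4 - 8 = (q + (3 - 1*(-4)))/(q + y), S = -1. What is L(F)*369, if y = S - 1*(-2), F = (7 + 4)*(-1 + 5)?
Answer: 67404/5 ≈ 13481.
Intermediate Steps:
F = 44 (F = 11*4 = 44)
y = 1 (y = -1 - 1*(-2) = -1 + 2 = 1)
L(q) = 32 + 4*(7 + q)/(1 + q) (L(q) = 32 + 4*((q + (3 - 1*(-4)))/(q + 1)) = 32 + 4*((q + (3 + 4))/(1 + q)) = 32 + 4*((q + 7)/(1 + q)) = 32 + 4*((7 + q)/(1 + q)) = 32 + 4*(7 + q)/(1 + q))
L(F)*369 = (12*(5 + 3*44)/(1 + 44))*369 = (12*(5 + 132)/45)*369 = (12*(1/45)*137)*369 = (548/15)*369 = 67404/5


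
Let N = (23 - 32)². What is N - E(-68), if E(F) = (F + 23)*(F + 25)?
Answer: -1854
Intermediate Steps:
N = 81 (N = (-9)² = 81)
E(F) = (23 + F)*(25 + F)
N - E(-68) = 81 - (575 + (-68)² + 48*(-68)) = 81 - (575 + 4624 - 3264) = 81 - 1*1935 = 81 - 1935 = -1854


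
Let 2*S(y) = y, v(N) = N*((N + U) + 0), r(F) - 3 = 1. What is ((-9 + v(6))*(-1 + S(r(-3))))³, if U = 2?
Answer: 59319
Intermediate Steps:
r(F) = 4 (r(F) = 3 + 1 = 4)
v(N) = N*(2 + N) (v(N) = N*((N + 2) + 0) = N*((2 + N) + 0) = N*(2 + N))
S(y) = y/2
((-9 + v(6))*(-1 + S(r(-3))))³ = ((-9 + 6*(2 + 6))*(-1 + (½)*4))³ = ((-9 + 6*8)*(-1 + 2))³ = ((-9 + 48)*1)³ = (39*1)³ = 39³ = 59319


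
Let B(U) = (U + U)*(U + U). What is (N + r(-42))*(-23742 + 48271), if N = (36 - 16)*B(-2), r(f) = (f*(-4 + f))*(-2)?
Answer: -86930776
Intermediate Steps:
r(f) = -2*f*(-4 + f)
B(U) = 4*U² (B(U) = (2*U)*(2*U) = 4*U²)
N = 320 (N = (36 - 16)*(4*(-2)²) = 20*(4*4) = 20*16 = 320)
(N + r(-42))*(-23742 + 48271) = (320 + 2*(-42)*(4 - 1*(-42)))*(-23742 + 48271) = (320 + 2*(-42)*(4 + 42))*24529 = (320 + 2*(-42)*46)*24529 = (320 - 3864)*24529 = -3544*24529 = -86930776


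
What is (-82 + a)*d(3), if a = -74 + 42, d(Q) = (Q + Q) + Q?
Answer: -1026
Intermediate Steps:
d(Q) = 3*Q (d(Q) = 2*Q + Q = 3*Q)
a = -32
(-82 + a)*d(3) = (-82 - 32)*(3*3) = -114*9 = -1026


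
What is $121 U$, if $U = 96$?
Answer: $11616$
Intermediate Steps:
$121 U = 121 \cdot 96 = 11616$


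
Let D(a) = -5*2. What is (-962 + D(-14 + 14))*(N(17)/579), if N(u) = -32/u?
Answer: 10368/3281 ≈ 3.1600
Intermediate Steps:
D(a) = -10
(-962 + D(-14 + 14))*(N(17)/579) = (-962 - 10)*(-32/17/579) = -972*(-32*1/17)/579 = -(-31104)/(17*579) = -972*(-32/9843) = 10368/3281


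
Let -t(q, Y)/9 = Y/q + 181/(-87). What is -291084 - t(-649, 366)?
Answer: -5478939897/18821 ≈ -2.9111e+5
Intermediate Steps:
t(q, Y) = 543/29 - 9*Y/q (t(q, Y) = -9*(Y/q + 181/(-87)) = -9*(Y/q + 181*(-1/87)) = -9*(Y/q - 181/87) = -9*(-181/87 + Y/q) = 543/29 - 9*Y/q)
-291084 - t(-649, 366) = -291084 - (543/29 - 9*366/(-649)) = -291084 - (543/29 - 9*366*(-1/649)) = -291084 - (543/29 + 3294/649) = -291084 - 1*447933/18821 = -291084 - 447933/18821 = -5478939897/18821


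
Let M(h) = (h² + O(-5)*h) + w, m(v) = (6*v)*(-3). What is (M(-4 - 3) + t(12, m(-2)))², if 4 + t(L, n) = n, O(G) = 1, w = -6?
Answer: 4624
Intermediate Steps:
m(v) = -18*v
t(L, n) = -4 + n
M(h) = -6 + h + h² (M(h) = (h² + 1*h) - 6 = (h² + h) - 6 = (h + h²) - 6 = -6 + h + h²)
(M(-4 - 3) + t(12, m(-2)))² = ((-6 + (-4 - 3) + (-4 - 3)²) + (-4 - 18*(-2)))² = ((-6 - 7 + (-7)²) + (-4 + 36))² = ((-6 - 7 + 49) + 32)² = (36 + 32)² = 68² = 4624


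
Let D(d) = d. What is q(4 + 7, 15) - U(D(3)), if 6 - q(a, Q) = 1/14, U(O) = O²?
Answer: -43/14 ≈ -3.0714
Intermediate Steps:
q(a, Q) = 83/14 (q(a, Q) = 6 - 1/14 = 83/14)
q(4 + 7, 15) - U(D(3)) = 83/14 - 1*3² = 83/14 - 1*9 = 83/14 - 9 = -43/14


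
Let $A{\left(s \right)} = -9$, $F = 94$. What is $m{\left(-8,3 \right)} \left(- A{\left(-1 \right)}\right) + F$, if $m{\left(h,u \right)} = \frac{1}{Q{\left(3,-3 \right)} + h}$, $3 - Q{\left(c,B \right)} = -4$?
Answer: $85$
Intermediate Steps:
$Q{\left(c,B \right)} = 7$ ($Q{\left(c,B \right)} = 3 - -4 = 3 + 4 = 7$)
$m{\left(h,u \right)} = \frac{1}{7 + h}$
$m{\left(-8,3 \right)} \left(- A{\left(-1 \right)}\right) + F = \frac{\left(-1\right) \left(-9\right)}{7 - 8} + 94 = \frac{1}{-1} \cdot 9 + 94 = \left(-1\right) 9 + 94 = -9 + 94 = 85$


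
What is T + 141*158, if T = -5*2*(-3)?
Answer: 22308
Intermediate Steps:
T = 30 (T = -10*(-3) = 30)
T + 141*158 = 30 + 141*158 = 30 + 22278 = 22308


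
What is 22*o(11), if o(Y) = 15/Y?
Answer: 30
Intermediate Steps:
22*o(11) = 22*(15/11) = 30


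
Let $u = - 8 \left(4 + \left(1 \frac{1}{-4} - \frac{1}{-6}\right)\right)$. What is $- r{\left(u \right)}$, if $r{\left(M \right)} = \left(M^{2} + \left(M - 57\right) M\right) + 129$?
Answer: $- \frac{34907}{9} \approx -3878.6$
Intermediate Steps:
$u = - \frac{94}{3}$ ($u = - 8 \left(4 + \left(1 \left(- \frac{1}{4}\right) - - \frac{1}{6}\right)\right) = - 8 \left(4 + \left(- \frac{1}{4} + \frac{1}{6}\right)\right) = - 8 \left(4 - \frac{1}{12}\right) = \left(-8\right) \frac{47}{12} = - \frac{94}{3} \approx -31.333$)
$r{\left(M \right)} = 129 + M^{2} + M \left(-57 + M\right)$ ($r{\left(M \right)} = \left(M^{2} + \left(-57 + M\right) M\right) + 129 = \left(M^{2} + M \left(-57 + M\right)\right) + 129 = 129 + M^{2} + M \left(-57 + M\right)$)
$- r{\left(u \right)} = - (129 - -1786 + 2 \left(- \frac{94}{3}\right)^{2}) = - (129 + 1786 + 2 \cdot \frac{8836}{9}) = - (129 + 1786 + \frac{17672}{9}) = \left(-1\right) \frac{34907}{9} = - \frac{34907}{9}$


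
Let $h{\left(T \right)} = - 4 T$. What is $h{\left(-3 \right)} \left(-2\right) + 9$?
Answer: $-15$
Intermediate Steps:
$h{\left(-3 \right)} \left(-2\right) + 9 = \left(-4\right) \left(-3\right) \left(-2\right) + 9 = 12 \left(-2\right) + 9 = -24 + 9 = -15$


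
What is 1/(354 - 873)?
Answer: -1/519 ≈ -0.0019268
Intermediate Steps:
1/(354 - 873) = 1/(-519) = -1/519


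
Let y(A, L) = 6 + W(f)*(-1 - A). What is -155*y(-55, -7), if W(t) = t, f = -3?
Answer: 24180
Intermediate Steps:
y(A, L) = 9 + 3*A (y(A, L) = 6 - 3*(-1 - A) = 6 + (3 + 3*A) = 9 + 3*A)
-155*y(-55, -7) = -155*(9 + 3*(-55)) = -155*(9 - 165) = -155*(-156) = 24180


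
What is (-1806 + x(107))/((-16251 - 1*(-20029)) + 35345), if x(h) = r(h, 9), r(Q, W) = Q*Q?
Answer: 9643/39123 ≈ 0.24648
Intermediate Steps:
r(Q, W) = Q²
x(h) = h²
(-1806 + x(107))/((-16251 - 1*(-20029)) + 35345) = (-1806 + 107²)/((-16251 - 1*(-20029)) + 35345) = (-1806 + 11449)/((-16251 + 20029) + 35345) = 9643/(3778 + 35345) = 9643/39123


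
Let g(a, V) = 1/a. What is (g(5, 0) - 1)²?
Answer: 16/25 ≈ 0.64000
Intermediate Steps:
(g(5, 0) - 1)² = (1/5 - 1)² = (⅕ - 1)² = (-⅘)² = 16/25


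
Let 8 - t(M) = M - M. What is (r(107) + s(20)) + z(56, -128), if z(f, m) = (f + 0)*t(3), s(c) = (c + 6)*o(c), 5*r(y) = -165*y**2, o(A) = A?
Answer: -376849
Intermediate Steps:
t(M) = 8 (t(M) = 8 - (M - M) = 8 - 1*0 = 8 + 0 = 8)
r(y) = -33*y**2 (r(y) = (-165*y**2)/5 = -33*y**2)
s(c) = c*(6 + c) (s(c) = (c + 6)*c = (6 + c)*c = c*(6 + c))
z(f, m) = 8*f (z(f, m) = (f + 0)*8 = f*8 = 8*f)
(r(107) + s(20)) + z(56, -128) = (-33*107**2 + 20*(6 + 20)) + 8*56 = (-33*11449 + 20*26) + 448 = (-377817 + 520) + 448 = -377297 + 448 = -376849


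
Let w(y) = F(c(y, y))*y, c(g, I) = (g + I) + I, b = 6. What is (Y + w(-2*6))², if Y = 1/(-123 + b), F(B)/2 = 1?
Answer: 7890481/13689 ≈ 576.41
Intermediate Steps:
c(g, I) = g + 2*I (c(g, I) = (I + g) + I = g + 2*I)
F(B) = 2 (F(B) = 2*1 = 2)
Y = -1/117 (Y = 1/(-123 + 6) = 1/(-117) = -1/117 ≈ -0.0085470)
w(y) = 2*y
(Y + w(-2*6))² = (-1/117 + 2*(-2*6))² = (-1/117 + 2*(-12))² = (-1/117 - 24)² = (-2809/117)² = 7890481/13689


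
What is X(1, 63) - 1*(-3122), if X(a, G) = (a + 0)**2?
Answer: 3123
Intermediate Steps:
X(a, G) = a**2
X(1, 63) - 1*(-3122) = 1**2 - 1*(-3122) = 1 + 3122 = 3123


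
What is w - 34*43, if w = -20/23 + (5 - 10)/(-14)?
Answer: -470929/322 ≈ -1462.5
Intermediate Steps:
w = -165/322 (w = -20*1/23 - 5*(-1/14) = -20/23 + 5/14 = -165/322 ≈ -0.51242)
w - 34*43 = -165/322 - 34*43 = -165/322 - 1462 = -470929/322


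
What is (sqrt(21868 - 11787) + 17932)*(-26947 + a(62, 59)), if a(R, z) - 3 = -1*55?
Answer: -484146068 - 26999*sqrt(10081) ≈ -4.8686e+8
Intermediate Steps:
a(R, z) = -52 (a(R, z) = 3 - 1*55 = 3 - 55 = -52)
(sqrt(21868 - 11787) + 17932)*(-26947 + a(62, 59)) = (sqrt(21868 - 11787) + 17932)*(-26947 - 52) = (sqrt(10081) + 17932)*(-26999) = (17932 + sqrt(10081))*(-26999) = -484146068 - 26999*sqrt(10081)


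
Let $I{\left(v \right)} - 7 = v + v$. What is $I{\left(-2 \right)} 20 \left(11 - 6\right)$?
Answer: $300$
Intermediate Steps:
$I{\left(v \right)} = 7 + 2 v$ ($I{\left(v \right)} = 7 + \left(v + v\right) = 7 + 2 v$)
$I{\left(-2 \right)} 20 \left(11 - 6\right) = \left(7 + 2 \left(-2\right)\right) 20 \left(11 - 6\right) = \left(7 - 4\right) 20 \left(11 - 6\right) = 3 \cdot 20 \cdot 5 = 60 \cdot 5 = 300$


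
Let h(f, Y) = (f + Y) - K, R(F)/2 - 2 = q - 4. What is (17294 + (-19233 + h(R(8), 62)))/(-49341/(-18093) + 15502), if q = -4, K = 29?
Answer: -11567458/93509009 ≈ -0.12370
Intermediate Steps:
R(F) = -12 (R(F) = 4 + 2*(-4 - 4) = 4 + 2*(-8) = 4 - 16 = -12)
h(f, Y) = -29 + Y + f (h(f, Y) = (f + Y) - 1*29 = (Y + f) - 29 = -29 + Y + f)
(17294 + (-19233 + h(R(8), 62)))/(-49341/(-18093) + 15502) = (17294 + (-19233 + (-29 + 62 - 12)))/(-49341/(-18093) + 15502) = (17294 + (-19233 + 21))/(-49341*(-1/18093) + 15502) = (17294 - 19212)/(16447/6031 + 15502) = -1918/93509009/6031 = -1918*6031/93509009 = -11567458/93509009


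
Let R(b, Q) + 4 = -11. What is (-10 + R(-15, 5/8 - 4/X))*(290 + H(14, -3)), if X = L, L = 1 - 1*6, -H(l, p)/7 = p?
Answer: -7775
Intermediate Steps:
H(l, p) = -7*p
L = -5 (L = 1 - 6 = -5)
X = -5
R(b, Q) = -15 (R(b, Q) = -4 - 11 = -15)
(-10 + R(-15, 5/8 - 4/X))*(290 + H(14, -3)) = (-10 - 15)*(290 - 7*(-3)) = -25*(290 + 21) = -25*311 = -7775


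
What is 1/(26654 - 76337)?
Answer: -1/49683 ≈ -2.0128e-5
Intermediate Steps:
1/(26654 - 76337) = 1/(-49683) = -1/49683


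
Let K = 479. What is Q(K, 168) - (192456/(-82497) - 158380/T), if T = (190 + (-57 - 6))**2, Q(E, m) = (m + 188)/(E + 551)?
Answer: 2854798186458/228418656065 ≈ 12.498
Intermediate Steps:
Q(E, m) = (188 + m)/(551 + E)
T = 16129 (T = (190 - 63)**2 = 127**2 = 16129)
Q(K, 168) - (192456/(-82497) - 158380/T) = (188 + 168)/(551 + 479) - (192456/(-82497) - 158380/16129) = 356/1030 - (192456*(-1/82497) - 158380*1/16129) = (1/1030)*356 - (-64152/27499 - 158380/16129) = 178/515 - 1*(-5389999228/443531371) = 178/515 + 5389999228/443531371 = 2854798186458/228418656065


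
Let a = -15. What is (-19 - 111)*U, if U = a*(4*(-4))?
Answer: -31200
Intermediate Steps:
U = 240 (U = -60*(-4) = -15*(-16) = 240)
(-19 - 111)*U = (-19 - 111)*240 = -130*240 = -31200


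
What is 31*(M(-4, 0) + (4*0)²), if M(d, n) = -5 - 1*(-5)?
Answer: 0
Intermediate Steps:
M(d, n) = 0 (M(d, n) = -5 + 5 = 0)
31*(M(-4, 0) + (4*0)²) = 31*(0 + (4*0)²) = 31*(0 + 0²) = 31*(0 + 0) = 31*0 = 0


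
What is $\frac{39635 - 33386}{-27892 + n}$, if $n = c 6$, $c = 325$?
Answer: $- \frac{6249}{25942} \approx -0.24088$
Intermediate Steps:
$n = 1950$ ($n = 325 \cdot 6 = 1950$)
$\frac{39635 - 33386}{-27892 + n} = \frac{39635 - 33386}{-27892 + 1950} = \frac{6249}{-25942} = 6249 \left(- \frac{1}{25942}\right) = - \frac{6249}{25942}$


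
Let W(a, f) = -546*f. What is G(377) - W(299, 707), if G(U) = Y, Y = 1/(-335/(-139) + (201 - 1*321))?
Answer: 6309529451/16345 ≈ 3.8602e+5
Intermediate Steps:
Y = -139/16345 (Y = 1/(-335*(-1/139) + (201 - 321)) = 1/(335/139 - 120) = 1/(-16345/139) = -139/16345 ≈ -0.0085041)
G(U) = -139/16345
G(377) - W(299, 707) = -139/16345 - (-546)*707 = -139/16345 - 1*(-386022) = -139/16345 + 386022 = 6309529451/16345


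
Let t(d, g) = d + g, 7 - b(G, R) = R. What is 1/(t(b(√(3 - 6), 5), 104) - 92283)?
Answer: -1/92177 ≈ -1.0849e-5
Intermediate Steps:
b(G, R) = 7 - R
1/(t(b(√(3 - 6), 5), 104) - 92283) = 1/(((7 - 1*5) + 104) - 92283) = 1/(((7 - 5) + 104) - 92283) = 1/((2 + 104) - 92283) = 1/(106 - 92283) = 1/(-92177) = -1/92177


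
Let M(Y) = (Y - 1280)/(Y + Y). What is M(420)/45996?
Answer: -43/1931832 ≈ -2.2259e-5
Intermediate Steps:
M(Y) = (-1280 + Y)/(2*Y) (M(Y) = (-1280 + Y)/((2*Y)) = (-1280 + Y)*(1/(2*Y)) = (-1280 + Y)/(2*Y))
M(420)/45996 = ((1/2)*(-1280 + 420)/420)/45996 = ((1/2)*(1/420)*(-860))*(1/45996) = -43/42*1/45996 = -43/1931832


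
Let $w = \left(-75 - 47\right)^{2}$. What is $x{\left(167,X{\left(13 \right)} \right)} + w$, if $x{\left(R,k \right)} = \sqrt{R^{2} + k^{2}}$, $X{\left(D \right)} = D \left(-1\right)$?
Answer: $14884 + \sqrt{28058} \approx 15052.0$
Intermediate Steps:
$X{\left(D \right)} = - D$
$w = 14884$ ($w = \left(-122\right)^{2} = 14884$)
$x{\left(167,X{\left(13 \right)} \right)} + w = \sqrt{167^{2} + \left(\left(-1\right) 13\right)^{2}} + 14884 = \sqrt{27889 + \left(-13\right)^{2}} + 14884 = \sqrt{27889 + 169} + 14884 = \sqrt{28058} + 14884 = 14884 + \sqrt{28058}$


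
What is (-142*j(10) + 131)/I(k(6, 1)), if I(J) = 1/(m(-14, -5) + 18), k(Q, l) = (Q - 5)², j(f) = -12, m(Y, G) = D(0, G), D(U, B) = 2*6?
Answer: 55050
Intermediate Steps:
D(U, B) = 12
m(Y, G) = 12
k(Q, l) = (-5 + Q)²
I(J) = 1/30 (I(J) = 1/(12 + 18) = 1/30)
(-142*j(10) + 131)/I(k(6, 1)) = (-142*(-12) + 131)/(1/30) = (1704 + 131)*30 = 1835*30 = 55050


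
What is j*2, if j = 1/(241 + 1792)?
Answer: 2/2033 ≈ 0.00098377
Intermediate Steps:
j = 1/2033 ≈ 0.00049188
j*2 = (1/2033)*2 = 2/2033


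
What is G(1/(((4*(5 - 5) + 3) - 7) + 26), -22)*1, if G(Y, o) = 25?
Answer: 25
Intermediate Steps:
G(1/(((4*(5 - 5) + 3) - 7) + 26), -22)*1 = 25*1 = 25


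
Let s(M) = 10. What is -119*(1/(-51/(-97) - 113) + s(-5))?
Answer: -12971357/10910 ≈ -1188.9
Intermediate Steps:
-119*(1/(-51/(-97) - 113) + s(-5)) = -119*(1/(-51/(-97) - 113) + 10) = -119*(1/(-51*(-1/97) - 113) + 10) = -119*(1/(51/97 - 113) + 10) = -119*(1/(-10910/97) + 10) = -119*(-97/10910 + 10) = -119*109003/10910 = -12971357/10910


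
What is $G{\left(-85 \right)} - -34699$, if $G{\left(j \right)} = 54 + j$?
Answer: $34668$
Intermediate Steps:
$G{\left(-85 \right)} - -34699 = \left(54 - 85\right) - -34699 = -31 + 34699 = 34668$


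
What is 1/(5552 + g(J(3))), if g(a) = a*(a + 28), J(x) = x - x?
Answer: 1/5552 ≈ 0.00018012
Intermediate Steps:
J(x) = 0
g(a) = a*(28 + a)
1/(5552 + g(J(3))) = 1/(5552 + 0*(28 + 0)) = 1/(5552 + 0*28) = 1/(5552 + 0) = 1/5552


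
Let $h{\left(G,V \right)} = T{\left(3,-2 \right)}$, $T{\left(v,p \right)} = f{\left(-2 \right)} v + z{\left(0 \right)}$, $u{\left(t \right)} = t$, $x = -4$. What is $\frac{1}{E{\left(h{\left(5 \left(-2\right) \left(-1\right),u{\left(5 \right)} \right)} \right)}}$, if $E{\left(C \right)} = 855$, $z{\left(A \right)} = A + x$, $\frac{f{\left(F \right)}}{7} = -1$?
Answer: $\frac{1}{855} \approx 0.0011696$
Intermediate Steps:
$f{\left(F \right)} = -7$ ($f{\left(F \right)} = 7 \left(-1\right) = -7$)
$z{\left(A \right)} = -4 + A$ ($z{\left(A \right)} = A - 4 = -4 + A$)
$T{\left(v,p \right)} = -4 - 7 v$ ($T{\left(v,p \right)} = - 7 v + \left(-4 + 0\right) = - 7 v - 4 = -4 - 7 v$)
$h{\left(G,V \right)} = -25$ ($h{\left(G,V \right)} = -4 - 21 = -25$)
$\frac{1}{E{\left(h{\left(5 \left(-2\right) \left(-1\right),u{\left(5 \right)} \right)} \right)}} = \frac{1}{855}$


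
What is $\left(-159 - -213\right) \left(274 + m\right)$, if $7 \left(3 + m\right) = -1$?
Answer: $\frac{102384}{7} \approx 14626.0$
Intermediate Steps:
$m = - \frac{22}{7}$ ($m = -3 + \frac{1}{7} \left(-1\right) = -3 - \frac{1}{7} = - \frac{22}{7} \approx -3.1429$)
$\left(-159 - -213\right) \left(274 + m\right) = \left(-159 - -213\right) \left(274 - \frac{22}{7}\right) = \left(-159 + 213\right) \frac{1896}{7} = 54 \cdot \frac{1896}{7} = \frac{102384}{7}$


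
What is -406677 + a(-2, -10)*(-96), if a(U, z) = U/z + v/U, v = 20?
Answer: -2028681/5 ≈ -4.0574e+5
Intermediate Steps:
a(U, z) = 20/U + U/z (a(U, z) = U/z + 20/U = 20/U + U/z)
-406677 + a(-2, -10)*(-96) = -406677 + (20/(-2) - 2/(-10))*(-96) = -406677 + (20*(-½) - 2*(-⅒))*(-96) = -406677 + (-10 + ⅕)*(-96) = -406677 - 49/5*(-96) = -406677 + 4704/5 = -2028681/5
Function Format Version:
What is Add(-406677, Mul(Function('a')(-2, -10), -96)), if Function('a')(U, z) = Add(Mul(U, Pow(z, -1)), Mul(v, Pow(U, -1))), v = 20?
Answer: Rational(-2028681, 5) ≈ -4.0574e+5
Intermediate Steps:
Function('a')(U, z) = Add(Mul(20, Pow(U, -1)), Mul(U, Pow(z, -1))) (Function('a')(U, z) = Add(Mul(U, Pow(z, -1)), Mul(20, Pow(U, -1))) = Add(Mul(20, Pow(U, -1)), Mul(U, Pow(z, -1))))
Add(-406677, Mul(Function('a')(-2, -10), -96)) = Add(-406677, Mul(Add(Mul(20, Pow(-2, -1)), Mul(-2, Pow(-10, -1))), -96)) = Add(-406677, Mul(Add(Mul(20, Rational(-1, 2)), Mul(-2, Rational(-1, 10))), -96)) = Add(-406677, Mul(Add(-10, Rational(1, 5)), -96)) = Add(-406677, Mul(Rational(-49, 5), -96)) = Add(-406677, Rational(4704, 5)) = Rational(-2028681, 5)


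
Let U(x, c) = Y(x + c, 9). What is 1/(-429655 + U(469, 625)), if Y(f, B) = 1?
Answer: -1/429654 ≈ -2.3275e-6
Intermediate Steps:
U(x, c) = 1
1/(-429655 + U(469, 625)) = 1/(-429655 + 1) = 1/(-429654) = -1/429654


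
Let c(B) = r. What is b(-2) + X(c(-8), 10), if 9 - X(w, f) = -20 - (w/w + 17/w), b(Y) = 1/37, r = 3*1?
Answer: 3962/111 ≈ 35.694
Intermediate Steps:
r = 3
b(Y) = 1/37
c(B) = 3
X(w, f) = 30 + 17/w (X(w, f) = 9 - (-20 - (w/w + 17/w)) = 9 - (-20 - (1 + 17/w)) = 9 - (-20 + (-1 - 17/w)) = 9 - (-21 - 17/w) = 9 + (21 + 17/w) = 30 + 17/w)
b(-2) + X(c(-8), 10) = 1/37 + (30 + 17/3) = 1/37 + 107/3 = 3962/111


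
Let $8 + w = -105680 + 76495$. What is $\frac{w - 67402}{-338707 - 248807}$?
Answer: $\frac{96595}{587514} \approx 0.16441$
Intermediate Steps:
$w = -29193$ ($w = -8 + \left(-105680 + 76495\right) = -8 - 29185 = -29193$)
$\frac{w - 67402}{-338707 - 248807} = \frac{-29193 - 67402}{-338707 - 248807} = - \frac{96595}{-587514} = \left(-96595\right) \left(- \frac{1}{587514}\right) = \frac{96595}{587514}$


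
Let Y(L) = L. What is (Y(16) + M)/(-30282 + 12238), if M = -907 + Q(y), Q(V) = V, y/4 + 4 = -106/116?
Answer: 26409/523276 ≈ 0.050469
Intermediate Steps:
y = -570/29 (y = -16 + 4*(-106/116) = -16 + 4*(-106*1/116) = -16 + 4*(-53/58) = -16 - 106/29 = -570/29 ≈ -19.655)
M = -26873/29 (M = -907 - 570/29 = -26873/29 ≈ -926.66)
(Y(16) + M)/(-30282 + 12238) = (16 - 26873/29)/(-30282 + 12238) = -26409/29/(-18044) = -26409/29*(-1/18044) = 26409/523276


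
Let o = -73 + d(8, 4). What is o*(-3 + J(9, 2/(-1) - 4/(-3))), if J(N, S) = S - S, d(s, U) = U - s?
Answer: 231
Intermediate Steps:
J(N, S) = 0
o = -77 (o = -73 + (4 - 1*8) = -73 + (4 - 8) = -73 - 4 = -77)
o*(-3 + J(9, 2/(-1) - 4/(-3))) = -77*(-3 + 0) = -77*(-3) = 231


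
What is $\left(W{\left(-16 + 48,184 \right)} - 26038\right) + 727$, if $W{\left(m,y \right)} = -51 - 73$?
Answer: $-25435$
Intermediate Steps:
$W{\left(m,y \right)} = -124$
$\left(W{\left(-16 + 48,184 \right)} - 26038\right) + 727 = \left(-124 - 26038\right) + 727 = -26162 + 727 = -25435$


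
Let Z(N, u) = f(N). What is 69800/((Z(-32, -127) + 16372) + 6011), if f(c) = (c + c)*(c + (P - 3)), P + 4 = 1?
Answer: 13960/4963 ≈ 2.8128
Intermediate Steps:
P = -3 (P = -4 + 1 = -3)
f(c) = 2*c*(-6 + c) (f(c) = (c + c)*(c + (-3 - 3)) = (2*c)*(c - 6) = (2*c)*(-6 + c) = 2*c*(-6 + c))
Z(N, u) = 2*N*(-6 + N)
69800/((Z(-32, -127) + 16372) + 6011) = 69800/((2*(-32)*(-6 - 32) + 16372) + 6011) = 69800/((2*(-32)*(-38) + 16372) + 6011) = 69800/((2432 + 16372) + 6011) = 69800/(18804 + 6011) = 69800/24815 = 69800*(1/24815) = 13960/4963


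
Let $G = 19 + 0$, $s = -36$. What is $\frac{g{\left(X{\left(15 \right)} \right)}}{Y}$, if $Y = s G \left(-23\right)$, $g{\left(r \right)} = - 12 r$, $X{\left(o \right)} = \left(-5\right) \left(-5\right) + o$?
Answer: $- \frac{40}{1311} \approx -0.030511$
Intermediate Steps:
$X{\left(o \right)} = 25 + o$
$G = 19$
$Y = 15732$ ($Y = \left(-36\right) 19 \left(-23\right) = \left(-684\right) \left(-23\right) = 15732$)
$\frac{g{\left(X{\left(15 \right)} \right)}}{Y} = \frac{\left(-12\right) \left(25 + 15\right)}{15732} = \left(-12\right) 40 \cdot \frac{1}{15732} = \left(-480\right) \frac{1}{15732} = - \frac{40}{1311}$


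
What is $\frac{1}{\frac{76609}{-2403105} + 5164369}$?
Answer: $\frac{2403105}{12410520889136} \approx 1.9363 \cdot 10^{-7}$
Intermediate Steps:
$\frac{1}{\frac{76609}{-2403105} + 5164369} = \frac{1}{76609 \left(- \frac{1}{2403105}\right) + 5164369} = \frac{1}{- \frac{76609}{2403105} + 5164369} = \frac{1}{\frac{12410520889136}{2403105}} = \frac{2403105}{12410520889136}$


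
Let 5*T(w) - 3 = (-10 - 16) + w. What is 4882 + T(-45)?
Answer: 24342/5 ≈ 4868.4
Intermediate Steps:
T(w) = -23/5 + w/5 (T(w) = 3/5 + ((-10 - 16) + w)/5 = 3/5 + (-26 + w)/5 = 3/5 + (-26/5 + w/5) = -23/5 + w/5)
4882 + T(-45) = 4882 + (-23/5 + (1/5)*(-45)) = 4882 + (-23/5 - 9) = 4882 - 68/5 = 24342/5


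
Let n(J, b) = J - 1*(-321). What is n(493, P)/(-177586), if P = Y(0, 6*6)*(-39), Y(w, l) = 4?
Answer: -407/88793 ≈ -0.0045837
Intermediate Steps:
P = -156 (P = 4*(-39) = -156)
n(J, b) = 321 + J (n(J, b) = J + 321 = 321 + J)
n(493, P)/(-177586) = (321 + 493)/(-177586) = 814*(-1/177586) = -407/88793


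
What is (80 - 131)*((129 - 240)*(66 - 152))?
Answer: -486846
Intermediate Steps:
(80 - 131)*((129 - 240)*(66 - 152)) = -(-5661)*(-86) = -51*9546 = -486846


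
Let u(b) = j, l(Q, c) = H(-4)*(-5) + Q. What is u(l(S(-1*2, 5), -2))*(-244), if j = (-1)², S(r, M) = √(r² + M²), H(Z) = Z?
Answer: -244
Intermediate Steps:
S(r, M) = √(M² + r²)
j = 1
l(Q, c) = 20 + Q (l(Q, c) = -4*(-5) + Q = 20 + Q)
u(b) = 1
u(l(S(-1*2, 5), -2))*(-244) = 1*(-244) = -244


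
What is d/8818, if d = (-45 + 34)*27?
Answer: -297/8818 ≈ -0.033681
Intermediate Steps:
d = -297 (d = -11*27 = -297)
d/8818 = -297/8818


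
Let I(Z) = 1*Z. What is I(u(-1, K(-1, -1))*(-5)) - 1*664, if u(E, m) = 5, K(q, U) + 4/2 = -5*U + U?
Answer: -689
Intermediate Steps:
K(q, U) = -2 - 4*U (K(q, U) = -2 + (-5*U + U) = -2 - 4*U)
I(Z) = Z
I(u(-1, K(-1, -1))*(-5)) - 1*664 = 5*(-5) - 1*664 = -25 - 664 = -689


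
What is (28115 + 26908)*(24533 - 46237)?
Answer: -1194219192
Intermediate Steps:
(28115 + 26908)*(24533 - 46237) = 55023*(-21704) = -1194219192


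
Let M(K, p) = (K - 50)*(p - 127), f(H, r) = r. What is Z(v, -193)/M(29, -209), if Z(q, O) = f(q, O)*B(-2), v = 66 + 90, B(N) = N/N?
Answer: -193/7056 ≈ -0.027353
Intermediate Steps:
B(N) = 1
M(K, p) = (-127 + p)*(-50 + K) (M(K, p) = (-50 + K)*(-127 + p) = (-127 + p)*(-50 + K))
v = 156
Z(q, O) = O (Z(q, O) = O*1 = O)
Z(v, -193)/M(29, -209) = -193/(6350 - 127*29 - 50*(-209) + 29*(-209)) = -193/(6350 - 3683 + 10450 - 6061) = -193/7056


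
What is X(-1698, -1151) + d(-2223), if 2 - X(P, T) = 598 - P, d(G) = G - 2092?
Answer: -6609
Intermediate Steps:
d(G) = -2092 + G
X(P, T) = -596 + P (X(P, T) = 2 - (598 - P) = 2 + (-598 + P) = -596 + P)
X(-1698, -1151) + d(-2223) = (-596 - 1698) + (-2092 - 2223) = -2294 - 4315 = -6609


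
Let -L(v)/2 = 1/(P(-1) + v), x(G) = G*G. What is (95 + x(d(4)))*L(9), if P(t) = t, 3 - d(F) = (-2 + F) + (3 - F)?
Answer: -99/4 ≈ -24.750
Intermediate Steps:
d(F) = 2 (d(F) = 3 - ((-2 + F) + (3 - F)) = 3 - 1*1 = 3 - 1 = 2)
x(G) = G²
L(v) = -2/(-1 + v)
(95 + x(d(4)))*L(9) = (95 + 2²)*(-2/(-1 + 9)) = (95 + 4)*(-2/8) = 99*(-2*⅛) = 99*(-¼) = -99/4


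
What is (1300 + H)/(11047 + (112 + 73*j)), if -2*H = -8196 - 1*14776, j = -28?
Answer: 12786/9115 ≈ 1.4027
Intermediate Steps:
H = 11486 (H = -(-8196 - 1*14776)/2 = -(-8196 - 14776)/2 = -1/2*(-22972) = 11486)
(1300 + H)/(11047 + (112 + 73*j)) = (1300 + 11486)/(11047 + (112 + 73*(-28))) = 12786/(11047 + (112 - 2044)) = 12786/(11047 - 1932) = 12786/9115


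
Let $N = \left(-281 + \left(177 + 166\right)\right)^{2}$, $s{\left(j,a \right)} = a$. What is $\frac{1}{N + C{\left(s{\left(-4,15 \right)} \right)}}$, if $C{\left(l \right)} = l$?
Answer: $\frac{1}{3859} \approx 0.00025913$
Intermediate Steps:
$N = 3844$ ($N = \left(-281 + 343\right)^{2} = 62^{2} = 3844$)
$\frac{1}{N + C{\left(s{\left(-4,15 \right)} \right)}} = \frac{1}{3844 + 15} = \frac{1}{3859}$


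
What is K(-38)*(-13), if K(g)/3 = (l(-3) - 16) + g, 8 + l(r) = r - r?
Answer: 2418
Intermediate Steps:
l(r) = -8 (l(r) = -8 + (r - r) = -8 + 0 = -8)
K(g) = -72 + 3*g (K(g) = 3*((-8 - 16) + g) = 3*(-24 + g) = -72 + 3*g)
K(-38)*(-13) = (-72 + 3*(-38))*(-13) = (-72 - 114)*(-13) = -186*(-13) = 2418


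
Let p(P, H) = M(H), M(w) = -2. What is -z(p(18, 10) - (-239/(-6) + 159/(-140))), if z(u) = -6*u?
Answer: -17093/70 ≈ -244.19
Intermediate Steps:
p(P, H) = -2
-z(p(18, 10) - (-239/(-6) + 159/(-140))) = -(-6)*(-2 - (-239/(-6) + 159/(-140))) = -(-6)*(-2 - (-239*(-⅙) + 159*(-1/140))) = -(-6)*(-2 - (239/6 - 159/140)) = -(-6)*(-2 - 1*16253/420) = -(-6)*(-2 - 16253/420) = -(-6)*(-17093)/420 = -1*17093/70 = -17093/70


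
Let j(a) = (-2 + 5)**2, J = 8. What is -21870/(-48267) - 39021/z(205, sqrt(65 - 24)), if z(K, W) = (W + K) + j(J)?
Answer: -44672514672/245384065 + 39021*sqrt(41)/45755 ≈ -176.59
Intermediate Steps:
j(a) = 9 (j(a) = 3**2 = 9)
z(K, W) = 9 + K + W (z(K, W) = (W + K) + 9 = (K + W) + 9 = 9 + K + W)
-21870/(-48267) - 39021/z(205, sqrt(65 - 24)) = -21870/(-48267) - 39021/(9 + 205 + sqrt(65 - 24)) = -21870*(-1/48267) - 39021/(9 + 205 + sqrt(41)) = 2430/5363 - 39021/(214 + sqrt(41))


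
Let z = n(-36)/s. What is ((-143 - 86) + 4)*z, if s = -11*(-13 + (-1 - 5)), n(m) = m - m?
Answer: 0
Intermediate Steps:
n(m) = 0
s = 209 (s = -11*(-13 - 6) = -11*(-19) = 209)
z = 0 (z = 0/209 = 0*(1/209) = 0)
((-143 - 86) + 4)*z = ((-143 - 86) + 4)*0 = (-229 + 4)*0 = -225*0 = 0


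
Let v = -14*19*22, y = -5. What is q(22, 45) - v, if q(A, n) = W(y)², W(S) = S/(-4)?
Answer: 93657/16 ≈ 5853.6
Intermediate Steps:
W(S) = -S/4 (W(S) = S*(-¼) = -S/4)
v = -5852 (v = -266*22 = -5852)
q(A, n) = 25/16 (q(A, n) = (-¼*(-5))² = (5/4)² = 25/16)
q(22, 45) - v = 25/16 - 1*(-5852) = 25/16 + 5852 = 93657/16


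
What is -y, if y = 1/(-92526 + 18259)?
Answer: 1/74267 ≈ 1.3465e-5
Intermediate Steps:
y = -1/74267 (y = 1/(-74267) = -1/74267 ≈ -1.3465e-5)
-y = -1*(-1/74267) = 1/74267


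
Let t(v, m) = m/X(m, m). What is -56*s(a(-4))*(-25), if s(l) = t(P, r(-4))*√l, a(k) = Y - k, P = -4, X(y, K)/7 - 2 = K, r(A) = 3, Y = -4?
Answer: 0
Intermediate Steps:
X(y, K) = 14 + 7*K
a(k) = -4 - k
t(v, m) = m/(14 + 7*m)
s(l) = 3*√l/35 (s(l) = ((⅐)*3/(2 + 3))*√l = ((⅐)*3/5)*√l = ((⅐)*3*(⅕))*√l = 3*√l/35)
-56*s(a(-4))*(-25) = -24*√(-4 - 1*(-4))/5*(-25) = -24*√(-4 + 4)/5*(-25) = -24*√0/5*(-25) = -24*0/5*(-25) = -56*0*(-25) = 0*(-25) = 0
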